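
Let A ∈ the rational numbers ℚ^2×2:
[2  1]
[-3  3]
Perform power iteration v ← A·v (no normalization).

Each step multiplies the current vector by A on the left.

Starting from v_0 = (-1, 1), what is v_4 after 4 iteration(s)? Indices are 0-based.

v_0 = (-1, 1).
v_1 = A·v_0 = (-1, 6).
v_2 = A·v_1 = (4, 21).
v_3 = A·v_2 = (29, 51).
v_4 = A·v_3 = (109, 66).

v_4 = (109, 66)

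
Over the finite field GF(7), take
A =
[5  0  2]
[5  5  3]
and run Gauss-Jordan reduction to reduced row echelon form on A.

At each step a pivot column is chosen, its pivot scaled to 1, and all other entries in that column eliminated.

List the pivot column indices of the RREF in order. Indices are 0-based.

pivot columns: 0, 1

[1] R0 /= 5  ⇒  (1, 0, 6)
     R1 -= 5·R0  ⇒  (0, 5, 1)
[2] R1 /= 5  ⇒  (0, 1, 3)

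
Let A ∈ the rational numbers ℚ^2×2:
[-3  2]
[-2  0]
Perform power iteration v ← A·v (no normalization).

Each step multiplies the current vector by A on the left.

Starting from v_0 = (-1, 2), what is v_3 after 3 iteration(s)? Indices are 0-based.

v_0 = (-1, 2).
v_1 = A·v_0 = (7, 2).
v_2 = A·v_1 = (-17, -14).
v_3 = A·v_2 = (23, 34).

v_3 = (23, 34)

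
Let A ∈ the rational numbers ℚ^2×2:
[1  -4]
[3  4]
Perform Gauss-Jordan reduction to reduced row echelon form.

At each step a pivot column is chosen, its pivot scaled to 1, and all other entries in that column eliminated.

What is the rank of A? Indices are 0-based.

rank = 2

pivot(0,0)=1: scale R0 → (1, -4)
  clear (1,0): R1 −= (3)R0 → (0, 16)
pivot(1,1)=16: scale R1 → (0, 1)
  clear (0,1): R0 −= (-4)R1 → (1, 0)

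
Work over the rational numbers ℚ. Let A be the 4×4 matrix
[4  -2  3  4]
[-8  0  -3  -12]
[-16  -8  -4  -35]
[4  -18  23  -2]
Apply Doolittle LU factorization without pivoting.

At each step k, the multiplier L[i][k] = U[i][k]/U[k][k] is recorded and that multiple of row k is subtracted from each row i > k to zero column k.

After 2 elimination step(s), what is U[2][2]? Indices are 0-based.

U[2][2] = -4

[col 0] pivot 4
  R1 -= -2*R0 → (0, -4, 3, -4)  (L[1][0] := -2)
  R2 -= -4*R0 → (0, -16, 8, -19)  (L[2][0] := -4)
  R3 -= 1*R0 → (0, -16, 20, -6)  (L[3][0] := 1)
[col 1] pivot -4
  R2 -= 4*R1 → (0, 0, -4, -3)  (L[2][1] := 4)
  R3 -= 4*R1 → (0, 0, 8, 10)  (L[3][1] := 4)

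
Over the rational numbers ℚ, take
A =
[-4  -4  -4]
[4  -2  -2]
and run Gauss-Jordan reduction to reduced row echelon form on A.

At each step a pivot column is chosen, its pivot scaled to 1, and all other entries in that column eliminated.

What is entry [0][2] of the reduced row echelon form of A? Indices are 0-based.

M[0][2] = 0

[1] R0 /= -4  ⇒  (1, 1, 1)
     R1 -= 4·R0  ⇒  (0, -6, -6)
[2] R1 /= -6  ⇒  (0, 1, 1)
     R0 -= 1·R1  ⇒  (1, 0, 0)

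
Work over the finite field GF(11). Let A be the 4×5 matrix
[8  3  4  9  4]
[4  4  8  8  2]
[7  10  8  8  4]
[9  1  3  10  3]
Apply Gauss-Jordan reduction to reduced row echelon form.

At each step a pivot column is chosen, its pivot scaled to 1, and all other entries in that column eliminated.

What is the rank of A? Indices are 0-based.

rank = 4

step 1: normalize row 0 (÷8) = (1, 10, 6, 8, 6)
  row 1: subtract 4×row0 = (0, 8, 6, 9, 0)
  row 2: subtract 7×row0 = (0, 6, 10, 7, 6)
  row 3: subtract 9×row0 = (0, 10, 4, 4, 4)
step 2: normalize row 1 (÷8) = (0, 1, 9, 8, 0)
  row 0: subtract 10×row1 = (1, 0, 4, 5, 6)
  row 2: subtract 6×row1 = (0, 0, 0, 3, 6)
  row 3: subtract 10×row1 = (0, 0, 2, 1, 4)
step 3: exchange rows 2,3
step 3: normalize row 2 (÷2) = (0, 0, 1, 6, 2)
  row 0: subtract 4×row2 = (1, 0, 0, 3, 9)
  row 1: subtract 9×row2 = (0, 1, 0, 9, 4)
step 4: normalize row 3 (÷3) = (0, 0, 0, 1, 2)
  row 0: subtract 3×row3 = (1, 0, 0, 0, 3)
  row 1: subtract 9×row3 = (0, 1, 0, 0, 8)
  row 2: subtract 6×row3 = (0, 0, 1, 0, 1)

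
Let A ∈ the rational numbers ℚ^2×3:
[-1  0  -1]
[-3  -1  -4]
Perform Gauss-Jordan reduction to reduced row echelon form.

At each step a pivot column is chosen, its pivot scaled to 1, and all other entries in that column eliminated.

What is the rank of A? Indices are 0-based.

rank = 2

[1] R0 /= -1  ⇒  (1, 0, 1)
     R1 -= -3·R0  ⇒  (0, -1, -1)
[2] R1 /= -1  ⇒  (0, 1, 1)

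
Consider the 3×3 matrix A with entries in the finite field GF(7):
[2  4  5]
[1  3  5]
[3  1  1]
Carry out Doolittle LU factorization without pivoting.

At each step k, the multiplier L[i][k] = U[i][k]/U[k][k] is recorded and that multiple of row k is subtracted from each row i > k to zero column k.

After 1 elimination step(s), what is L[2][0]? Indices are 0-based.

[col 0] pivot 2
  R1 -= 4*R0 → (0, 1, 6)  (L[1][0] := 4)
  R2 -= 5*R0 → (0, 2, 4)  (L[2][0] := 5)

L[2][0] = 5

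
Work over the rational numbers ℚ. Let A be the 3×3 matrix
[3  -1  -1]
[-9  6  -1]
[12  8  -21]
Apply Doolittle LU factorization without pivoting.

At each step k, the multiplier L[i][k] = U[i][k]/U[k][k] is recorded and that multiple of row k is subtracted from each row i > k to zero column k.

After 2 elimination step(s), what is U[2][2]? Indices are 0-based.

U[2][2] = -1

k=0: U[0][0]=3
  eliminate (1,0): mult=-3, new row 1: (0, 3, -4); set L[1][0]=-3
  eliminate (2,0): mult=4, new row 2: (0, 12, -17); set L[2][0]=4
k=1: U[1][1]=3
  eliminate (2,1): mult=4, new row 2: (0, 0, -1); set L[2][1]=4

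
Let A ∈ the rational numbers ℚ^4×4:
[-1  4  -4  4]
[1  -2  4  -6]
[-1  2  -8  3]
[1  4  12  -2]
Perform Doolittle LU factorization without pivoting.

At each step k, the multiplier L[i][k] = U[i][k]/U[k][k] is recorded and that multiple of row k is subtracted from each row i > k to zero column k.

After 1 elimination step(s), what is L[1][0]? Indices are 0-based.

L[1][0] = -1

k=0: U[0][0]=-1
  eliminate (1,0): mult=-1, new row 1: (0, 2, 0, -2); set L[1][0]=-1
  eliminate (2,0): mult=1, new row 2: (0, -2, -4, -1); set L[2][0]=1
  eliminate (3,0): mult=-1, new row 3: (0, 8, 8, 2); set L[3][0]=-1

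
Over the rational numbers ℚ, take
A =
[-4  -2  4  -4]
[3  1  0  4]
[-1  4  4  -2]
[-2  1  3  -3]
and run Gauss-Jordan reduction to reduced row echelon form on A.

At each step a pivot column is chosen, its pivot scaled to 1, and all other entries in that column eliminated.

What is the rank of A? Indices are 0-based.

rank = 4

step 1: normalize row 0 (÷-4) = (1, 1/2, -1, 1)
  row 1: subtract 3×row0 = (0, -1/2, 3, 1)
  row 2: subtract -1×row0 = (0, 9/2, 3, -1)
  row 3: subtract -2×row0 = (0, 2, 1, -1)
step 2: normalize row 1 (÷-1/2) = (0, 1, -6, -2)
  row 0: subtract 1/2×row1 = (1, 0, 2, 2)
  row 2: subtract 9/2×row1 = (0, 0, 30, 8)
  row 3: subtract 2×row1 = (0, 0, 13, 3)
step 3: normalize row 2 (÷30) = (0, 0, 1, 4/15)
  row 0: subtract 2×row2 = (1, 0, 0, 22/15)
  row 1: subtract -6×row2 = (0, 1, 0, -2/5)
  row 3: subtract 13×row2 = (0, 0, 0, -7/15)
step 4: normalize row 3 (÷-7/15) = (0, 0, 0, 1)
  row 0: subtract 22/15×row3 = (1, 0, 0, 0)
  row 1: subtract -2/5×row3 = (0, 1, 0, 0)
  row 2: subtract 4/15×row3 = (0, 0, 1, 0)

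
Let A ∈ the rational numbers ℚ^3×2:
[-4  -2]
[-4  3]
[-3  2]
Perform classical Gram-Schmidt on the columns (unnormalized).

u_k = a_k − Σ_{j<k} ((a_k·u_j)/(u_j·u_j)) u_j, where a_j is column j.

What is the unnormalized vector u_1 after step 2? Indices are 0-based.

Step 1: u_0 = a_0 = (-4, -4, -3).
Step 2: u_1 = a_1 − (-10/41)·u_0 = (-122/41, 83/41, 52/41).

u_1 = (-122/41, 83/41, 52/41)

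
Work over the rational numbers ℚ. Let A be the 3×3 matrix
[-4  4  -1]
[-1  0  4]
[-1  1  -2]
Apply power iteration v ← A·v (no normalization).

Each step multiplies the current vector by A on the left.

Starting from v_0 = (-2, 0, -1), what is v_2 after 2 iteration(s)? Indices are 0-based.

v_0 = (-2, 0, -1).
v_1 = A·v_0 = (9, -2, 4).
v_2 = A·v_1 = (-48, 7, -19).

v_2 = (-48, 7, -19)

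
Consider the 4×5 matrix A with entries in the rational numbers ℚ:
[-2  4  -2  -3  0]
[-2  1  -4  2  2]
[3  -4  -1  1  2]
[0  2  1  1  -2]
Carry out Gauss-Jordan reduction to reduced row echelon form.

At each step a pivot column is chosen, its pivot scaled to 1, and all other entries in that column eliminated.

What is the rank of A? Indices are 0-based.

rank = 4

[1] R0 /= -2  ⇒  (1, -2, 1, 3/2, 0)
     R1 -= -2·R0  ⇒  (0, -3, -2, 5, 2)
     R2 -= 3·R0  ⇒  (0, 2, -4, -7/2, 2)
[2] R1 /= -3  ⇒  (0, 1, 2/3, -5/3, -2/3)
     R0 -= -2·R1  ⇒  (1, 0, 7/3, -11/6, -4/3)
     R2 -= 2·R1  ⇒  (0, 0, -16/3, -1/6, 10/3)
     R3 -= 2·R1  ⇒  (0, 0, -1/3, 13/3, -2/3)
[3] R2 /= -16/3  ⇒  (0, 0, 1, 1/32, -5/8)
     R0 -= 7/3·R2  ⇒  (1, 0, 0, -61/32, 1/8)
     R1 -= 2/3·R2  ⇒  (0, 1, 0, -27/16, -1/4)
     R3 -= -1/3·R2  ⇒  (0, 0, 0, 139/32, -7/8)
[4] R3 /= 139/32  ⇒  (0, 0, 0, 1, -28/139)
     R0 -= -61/32·R3  ⇒  (1, 0, 0, 0, -36/139)
     R1 -= -27/16·R3  ⇒  (0, 1, 0, 0, -82/139)
     R2 -= 1/32·R3  ⇒  (0, 0, 1, 0, -86/139)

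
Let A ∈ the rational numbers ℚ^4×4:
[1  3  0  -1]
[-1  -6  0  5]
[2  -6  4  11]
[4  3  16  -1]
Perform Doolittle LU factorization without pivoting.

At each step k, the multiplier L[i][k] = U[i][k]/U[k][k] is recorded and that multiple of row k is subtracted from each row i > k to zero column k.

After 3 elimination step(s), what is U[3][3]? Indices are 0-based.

U[3][3] = 3

[col 0] pivot 1
  R1 -= -1*R0 → (0, -3, 0, 4)  (L[1][0] := -1)
  R2 -= 2*R0 → (0, -12, 4, 13)  (L[2][0] := 2)
  R3 -= 4*R0 → (0, -9, 16, 3)  (L[3][0] := 4)
[col 1] pivot -3
  R2 -= 4*R1 → (0, 0, 4, -3)  (L[2][1] := 4)
  R3 -= 3*R1 → (0, 0, 16, -9)  (L[3][1] := 3)
[col 2] pivot 4
  R3 -= 4*R2 → (0, 0, 0, 3)  (L[3][2] := 4)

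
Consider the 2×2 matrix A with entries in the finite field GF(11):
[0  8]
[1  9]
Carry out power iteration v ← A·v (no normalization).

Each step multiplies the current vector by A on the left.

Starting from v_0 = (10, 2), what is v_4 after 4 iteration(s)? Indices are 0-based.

v_0 = (10, 2).
v_1 = A·v_0 = (5, 6).
v_2 = A·v_1 = (4, 4).
v_3 = A·v_2 = (10, 7).
v_4 = A·v_3 = (1, 7).

v_4 = (1, 7)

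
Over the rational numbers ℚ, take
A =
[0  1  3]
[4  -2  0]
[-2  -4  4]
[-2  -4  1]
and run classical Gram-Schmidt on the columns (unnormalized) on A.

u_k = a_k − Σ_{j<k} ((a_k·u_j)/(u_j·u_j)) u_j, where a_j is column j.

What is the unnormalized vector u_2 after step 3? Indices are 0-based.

u_2 = (350/103, 35/103, 379/206, -239/206)

Step 1: u_0 = a_0 = (0, 4, -2, -2).
Step 2: u_1 = a_1 − (1/3)·u_0 = (1, -10/3, -10/3, -10/3).
Step 3: u_2 = a_2 − (-5/12)·u_0 − (-41/103)·u_1 = (350/103, 35/103, 379/206, -239/206).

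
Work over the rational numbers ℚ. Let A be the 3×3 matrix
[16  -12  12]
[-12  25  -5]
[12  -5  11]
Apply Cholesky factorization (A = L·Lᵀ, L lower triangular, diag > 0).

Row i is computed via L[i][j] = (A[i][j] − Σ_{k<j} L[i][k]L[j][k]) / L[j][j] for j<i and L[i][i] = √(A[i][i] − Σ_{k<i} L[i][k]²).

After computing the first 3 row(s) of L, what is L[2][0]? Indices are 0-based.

L[2][0] = 3

Step 1: L[0][0] = √(16) = 4.
  L[1][0] = (-12) / L[0][0] = -3.
Step 2: L[1][1] = √(16) = 4.
  L[2][0] = (12) / L[0][0] = 3.
  L[2][1] = (4) / L[1][1] = 1.
Step 3: L[2][2] = √(1) = 1.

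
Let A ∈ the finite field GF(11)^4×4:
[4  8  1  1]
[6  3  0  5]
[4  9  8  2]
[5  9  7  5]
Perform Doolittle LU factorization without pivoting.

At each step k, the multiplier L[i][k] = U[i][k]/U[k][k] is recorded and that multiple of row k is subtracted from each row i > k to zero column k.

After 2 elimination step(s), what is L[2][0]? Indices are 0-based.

L[2][0] = 1

Step 1: pivot at (0,0) is 4.
  row1 ← row1 − (7)·row0  ⇒  L[1][0]=7, U row1=(0, 2, 4, 9)
  row2 ← row2 − (1)·row0  ⇒  L[2][0]=1, U row2=(0, 1, 7, 1)
  row3 ← row3 − (4)·row0  ⇒  L[3][0]=4, U row3=(0, 10, 3, 1)
Step 2: pivot at (1,1) is 2.
  row2 ← row2 − (6)·row1  ⇒  L[2][1]=6, U row2=(0, 0, 5, 2)
  row3 ← row3 − (5)·row1  ⇒  L[3][1]=5, U row3=(0, 0, 5, 0)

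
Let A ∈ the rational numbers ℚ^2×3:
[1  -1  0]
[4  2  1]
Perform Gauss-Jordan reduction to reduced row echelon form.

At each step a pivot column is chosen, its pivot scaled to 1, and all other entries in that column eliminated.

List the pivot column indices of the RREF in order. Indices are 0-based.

pivot columns: 0, 1

step 1: normalize row 0 (÷1) = (1, -1, 0)
  row 1: subtract 4×row0 = (0, 6, 1)
step 2: normalize row 1 (÷6) = (0, 1, 1/6)
  row 0: subtract -1×row1 = (1, 0, 1/6)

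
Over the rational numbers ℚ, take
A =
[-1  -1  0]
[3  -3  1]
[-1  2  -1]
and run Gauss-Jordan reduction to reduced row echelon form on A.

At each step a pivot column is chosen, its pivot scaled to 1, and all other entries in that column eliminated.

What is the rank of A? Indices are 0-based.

pivot(0,0)=-1: scale R0 → (1, 1, 0)
  clear (1,0): R1 −= (3)R0 → (0, -6, 1)
  clear (2,0): R2 −= (-1)R0 → (0, 3, -1)
pivot(1,1)=-6: scale R1 → (0, 1, -1/6)
  clear (0,1): R0 −= (1)R1 → (1, 0, 1/6)
  clear (2,1): R2 −= (3)R1 → (0, 0, -1/2)
pivot(2,2)=-1/2: scale R2 → (0, 0, 1)
  clear (0,2): R0 −= (1/6)R2 → (1, 0, 0)
  clear (1,2): R1 −= (-1/6)R2 → (0, 1, 0)

rank = 3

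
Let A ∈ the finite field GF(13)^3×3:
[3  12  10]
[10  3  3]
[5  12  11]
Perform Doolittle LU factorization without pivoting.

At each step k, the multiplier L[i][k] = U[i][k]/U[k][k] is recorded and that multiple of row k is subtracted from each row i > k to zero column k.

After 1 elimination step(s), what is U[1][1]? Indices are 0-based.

U[1][1] = 2

k=0: U[0][0]=3
  eliminate (1,0): mult=12, new row 1: (0, 2, 0); set L[1][0]=12
  eliminate (2,0): mult=6, new row 2: (0, 5, 3); set L[2][0]=6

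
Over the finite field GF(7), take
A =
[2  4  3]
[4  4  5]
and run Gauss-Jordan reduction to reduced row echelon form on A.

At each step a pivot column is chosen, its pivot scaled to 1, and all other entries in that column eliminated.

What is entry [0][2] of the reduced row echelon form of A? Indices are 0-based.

[1] R0 /= 2  ⇒  (1, 2, 5)
     R1 -= 4·R0  ⇒  (0, 3, 6)
[2] R1 /= 3  ⇒  (0, 1, 2)
     R0 -= 2·R1  ⇒  (1, 0, 1)

M[0][2] = 1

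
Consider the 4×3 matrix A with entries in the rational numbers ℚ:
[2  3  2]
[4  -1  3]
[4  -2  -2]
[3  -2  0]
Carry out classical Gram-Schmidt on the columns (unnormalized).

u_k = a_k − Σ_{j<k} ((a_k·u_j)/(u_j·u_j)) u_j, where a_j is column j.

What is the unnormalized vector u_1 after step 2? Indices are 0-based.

Step 1: u_0 = a_0 = (2, 4, 4, 3).
Step 2: u_1 = a_1 − (-4/15)·u_0 = (53/15, 1/15, -14/15, -6/5).

u_1 = (53/15, 1/15, -14/15, -6/5)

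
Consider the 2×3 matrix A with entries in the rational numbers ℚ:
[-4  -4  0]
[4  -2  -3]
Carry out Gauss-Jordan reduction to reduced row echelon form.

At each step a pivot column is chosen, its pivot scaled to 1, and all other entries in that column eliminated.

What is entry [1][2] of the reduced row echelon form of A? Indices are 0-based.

M[1][2] = 1/2

step 1: normalize row 0 (÷-4) = (1, 1, 0)
  row 1: subtract 4×row0 = (0, -6, -3)
step 2: normalize row 1 (÷-6) = (0, 1, 1/2)
  row 0: subtract 1×row1 = (1, 0, -1/2)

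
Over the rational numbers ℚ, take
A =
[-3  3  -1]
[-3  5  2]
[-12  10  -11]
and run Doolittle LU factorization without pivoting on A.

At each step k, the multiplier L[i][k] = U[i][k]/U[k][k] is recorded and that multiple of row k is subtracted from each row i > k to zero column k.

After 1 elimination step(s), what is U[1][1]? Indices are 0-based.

Step 1: pivot at (0,0) is -3.
  row1 ← row1 − (1)·row0  ⇒  L[1][0]=1, U row1=(0, 2, 3)
  row2 ← row2 − (4)·row0  ⇒  L[2][0]=4, U row2=(0, -2, -7)

U[1][1] = 2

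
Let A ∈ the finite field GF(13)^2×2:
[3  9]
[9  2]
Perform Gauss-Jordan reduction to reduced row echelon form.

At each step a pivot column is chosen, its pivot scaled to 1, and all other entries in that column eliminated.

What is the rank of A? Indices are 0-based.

[1] R0 /= 3  ⇒  (1, 3)
     R1 -= 9·R0  ⇒  (0, 1)
[2] R1 /= 1  ⇒  (0, 1)
     R0 -= 3·R1  ⇒  (1, 0)

rank = 2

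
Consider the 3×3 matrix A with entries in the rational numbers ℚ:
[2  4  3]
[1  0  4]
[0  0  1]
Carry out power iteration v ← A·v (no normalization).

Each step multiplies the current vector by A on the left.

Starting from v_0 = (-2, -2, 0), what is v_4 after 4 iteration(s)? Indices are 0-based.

v_0 = (-2, -2, 0).
v_1 = A·v_0 = (-12, -2, 0).
v_2 = A·v_1 = (-32, -12, 0).
v_3 = A·v_2 = (-112, -32, 0).
v_4 = A·v_3 = (-352, -112, 0).

v_4 = (-352, -112, 0)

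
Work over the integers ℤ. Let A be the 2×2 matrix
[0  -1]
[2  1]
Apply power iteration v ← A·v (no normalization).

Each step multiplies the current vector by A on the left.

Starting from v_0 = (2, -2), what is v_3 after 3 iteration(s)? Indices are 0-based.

v_3 = (-6, 2)

v_0 = (2, -2).
v_1 = A·v_0 = (2, 2).
v_2 = A·v_1 = (-2, 6).
v_3 = A·v_2 = (-6, 2).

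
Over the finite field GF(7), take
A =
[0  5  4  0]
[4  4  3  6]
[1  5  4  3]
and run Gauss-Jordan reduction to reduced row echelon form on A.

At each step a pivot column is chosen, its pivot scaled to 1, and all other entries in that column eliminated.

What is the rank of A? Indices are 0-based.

step 1: exchange rows 0,1
step 1: normalize row 0 (÷4) = (1, 1, 6, 5)
  row 2: subtract 1×row0 = (0, 4, 5, 5)
step 2: normalize row 1 (÷5) = (0, 1, 5, 0)
  row 0: subtract 1×row1 = (1, 0, 1, 5)
  row 2: subtract 4×row1 = (0, 0, 6, 5)
step 3: normalize row 2 (÷6) = (0, 0, 1, 2)
  row 0: subtract 1×row2 = (1, 0, 0, 3)
  row 1: subtract 5×row2 = (0, 1, 0, 4)

rank = 3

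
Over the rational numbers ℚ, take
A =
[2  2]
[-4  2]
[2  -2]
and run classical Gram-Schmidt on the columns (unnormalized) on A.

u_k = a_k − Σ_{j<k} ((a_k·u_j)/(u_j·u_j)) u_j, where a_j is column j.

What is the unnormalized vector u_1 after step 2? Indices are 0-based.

Step 1: u_0 = a_0 = (2, -4, 2).
Step 2: u_1 = a_1 − (-1/3)·u_0 = (8/3, 2/3, -4/3).

u_1 = (8/3, 2/3, -4/3)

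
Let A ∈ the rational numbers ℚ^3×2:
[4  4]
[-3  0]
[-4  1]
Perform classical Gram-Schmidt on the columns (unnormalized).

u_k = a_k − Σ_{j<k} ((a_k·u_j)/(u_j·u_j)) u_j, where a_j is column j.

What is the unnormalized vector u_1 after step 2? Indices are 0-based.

u_1 = (116/41, 36/41, 89/41)

Step 1: u_0 = a_0 = (4, -3, -4).
Step 2: u_1 = a_1 − (12/41)·u_0 = (116/41, 36/41, 89/41).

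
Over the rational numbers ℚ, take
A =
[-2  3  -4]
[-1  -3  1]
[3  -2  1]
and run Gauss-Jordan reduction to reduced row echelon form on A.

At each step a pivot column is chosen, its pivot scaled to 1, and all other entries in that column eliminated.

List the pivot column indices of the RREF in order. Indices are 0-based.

[1] R0 /= -2  ⇒  (1, -3/2, 2)
     R1 -= -1·R0  ⇒  (0, -9/2, 3)
     R2 -= 3·R0  ⇒  (0, 5/2, -5)
[2] R1 /= -9/2  ⇒  (0, 1, -2/3)
     R0 -= -3/2·R1  ⇒  (1, 0, 1)
     R2 -= 5/2·R1  ⇒  (0, 0, -10/3)
[3] R2 /= -10/3  ⇒  (0, 0, 1)
     R0 -= 1·R2  ⇒  (1, 0, 0)
     R1 -= -2/3·R2  ⇒  (0, 1, 0)

pivot columns: 0, 1, 2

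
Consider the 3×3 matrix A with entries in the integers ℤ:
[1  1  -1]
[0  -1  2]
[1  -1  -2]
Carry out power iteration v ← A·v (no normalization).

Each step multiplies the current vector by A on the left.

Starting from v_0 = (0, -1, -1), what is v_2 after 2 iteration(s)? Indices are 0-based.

v_0 = (0, -1, -1).
v_1 = A·v_0 = (0, -1, 3).
v_2 = A·v_1 = (-4, 7, -5).

v_2 = (-4, 7, -5)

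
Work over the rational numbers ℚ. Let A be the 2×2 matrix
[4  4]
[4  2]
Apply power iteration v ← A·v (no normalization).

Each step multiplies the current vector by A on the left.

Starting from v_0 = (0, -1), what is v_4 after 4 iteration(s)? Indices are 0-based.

v_4 = (-1248, -976)

v_0 = (0, -1).
v_1 = A·v_0 = (-4, -2).
v_2 = A·v_1 = (-24, -20).
v_3 = A·v_2 = (-176, -136).
v_4 = A·v_3 = (-1248, -976).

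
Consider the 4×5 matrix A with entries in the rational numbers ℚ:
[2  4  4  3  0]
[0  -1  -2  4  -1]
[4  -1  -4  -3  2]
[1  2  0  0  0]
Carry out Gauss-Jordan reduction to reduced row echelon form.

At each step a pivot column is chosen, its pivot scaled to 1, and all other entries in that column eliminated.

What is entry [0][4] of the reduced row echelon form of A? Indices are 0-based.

[1] R0 /= 2  ⇒  (1, 2, 2, 3/2, 0)
     R2 -= 4·R0  ⇒  (0, -9, -12, -9, 2)
     R3 -= 1·R0  ⇒  (0, 0, -2, -3/2, 0)
[2] R1 /= -1  ⇒  (0, 1, 2, -4, 1)
     R0 -= 2·R1  ⇒  (1, 0, -2, 19/2, -2)
     R2 -= -9·R1  ⇒  (0, 0, 6, -45, 11)
[3] R2 /= 6  ⇒  (0, 0, 1, -15/2, 11/6)
     R0 -= -2·R2  ⇒  (1, 0, 0, -11/2, 5/3)
     R1 -= 2·R2  ⇒  (0, 1, 0, 11, -8/3)
     R3 -= -2·R2  ⇒  (0, 0, 0, -33/2, 11/3)
[4] R3 /= -33/2  ⇒  (0, 0, 0, 1, -2/9)
     R0 -= -11/2·R3  ⇒  (1, 0, 0, 0, 4/9)
     R1 -= 11·R3  ⇒  (0, 1, 0, 0, -2/9)
     R2 -= -15/2·R3  ⇒  (0, 0, 1, 0, 1/6)

M[0][4] = 4/9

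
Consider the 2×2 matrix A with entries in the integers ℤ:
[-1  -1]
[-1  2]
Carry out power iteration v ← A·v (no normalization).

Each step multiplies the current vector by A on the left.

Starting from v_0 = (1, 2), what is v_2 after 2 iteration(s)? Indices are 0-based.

v_2 = (0, 9)

v_0 = (1, 2).
v_1 = A·v_0 = (-3, 3).
v_2 = A·v_1 = (0, 9).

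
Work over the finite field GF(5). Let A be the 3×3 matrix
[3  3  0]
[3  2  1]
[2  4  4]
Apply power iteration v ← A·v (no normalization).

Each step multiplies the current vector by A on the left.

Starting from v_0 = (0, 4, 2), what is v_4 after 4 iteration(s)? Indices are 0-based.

v_0 = (0, 4, 2).
v_1 = A·v_0 = (2, 0, 4).
v_2 = A·v_1 = (1, 0, 0).
v_3 = A·v_2 = (3, 3, 2).
v_4 = A·v_3 = (3, 2, 1).

v_4 = (3, 2, 1)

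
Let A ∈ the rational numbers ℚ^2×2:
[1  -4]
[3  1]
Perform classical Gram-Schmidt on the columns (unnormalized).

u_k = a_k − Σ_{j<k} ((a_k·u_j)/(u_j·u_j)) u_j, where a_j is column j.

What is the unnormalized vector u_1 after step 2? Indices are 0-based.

Step 1: u_0 = a_0 = (1, 3).
Step 2: u_1 = a_1 − (-1/10)·u_0 = (-39/10, 13/10).

u_1 = (-39/10, 13/10)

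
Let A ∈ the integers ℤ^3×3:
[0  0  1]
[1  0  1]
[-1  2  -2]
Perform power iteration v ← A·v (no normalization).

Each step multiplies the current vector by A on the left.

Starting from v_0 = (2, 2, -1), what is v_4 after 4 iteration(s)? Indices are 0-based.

v_0 = (2, 2, -1).
v_1 = A·v_0 = (-1, 1, 4).
v_2 = A·v_1 = (4, 3, -5).
v_3 = A·v_2 = (-5, -1, 12).
v_4 = A·v_3 = (12, 7, -21).

v_4 = (12, 7, -21)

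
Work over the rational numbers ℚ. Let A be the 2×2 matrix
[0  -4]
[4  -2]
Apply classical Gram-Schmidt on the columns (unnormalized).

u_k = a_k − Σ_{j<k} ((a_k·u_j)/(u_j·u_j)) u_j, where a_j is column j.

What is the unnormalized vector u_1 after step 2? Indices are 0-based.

Step 1: u_0 = a_0 = (0, 4).
Step 2: u_1 = a_1 − (-1/2)·u_0 = (-4, 0).

u_1 = (-4, 0)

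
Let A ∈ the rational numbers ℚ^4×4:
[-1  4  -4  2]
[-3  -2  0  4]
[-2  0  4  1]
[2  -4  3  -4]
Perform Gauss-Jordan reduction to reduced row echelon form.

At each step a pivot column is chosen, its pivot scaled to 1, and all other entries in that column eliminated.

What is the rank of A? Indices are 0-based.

[1] R0 /= -1  ⇒  (1, -4, 4, -2)
     R1 -= -3·R0  ⇒  (0, -14, 12, -2)
     R2 -= -2·R0  ⇒  (0, -8, 12, -3)
     R3 -= 2·R0  ⇒  (0, 4, -5, 0)
[2] R1 /= -14  ⇒  (0, 1, -6/7, 1/7)
     R0 -= -4·R1  ⇒  (1, 0, 4/7, -10/7)
     R2 -= -8·R1  ⇒  (0, 0, 36/7, -13/7)
     R3 -= 4·R1  ⇒  (0, 0, -11/7, -4/7)
[3] R2 /= 36/7  ⇒  (0, 0, 1, -13/36)
     R0 -= 4/7·R2  ⇒  (1, 0, 0, -11/9)
     R1 -= -6/7·R2  ⇒  (0, 1, 0, -1/6)
     R3 -= -11/7·R2  ⇒  (0, 0, 0, -41/36)
[4] R3 /= -41/36  ⇒  (0, 0, 0, 1)
     R0 -= -11/9·R3  ⇒  (1, 0, 0, 0)
     R1 -= -1/6·R3  ⇒  (0, 1, 0, 0)
     R2 -= -13/36·R3  ⇒  (0, 0, 1, 0)

rank = 4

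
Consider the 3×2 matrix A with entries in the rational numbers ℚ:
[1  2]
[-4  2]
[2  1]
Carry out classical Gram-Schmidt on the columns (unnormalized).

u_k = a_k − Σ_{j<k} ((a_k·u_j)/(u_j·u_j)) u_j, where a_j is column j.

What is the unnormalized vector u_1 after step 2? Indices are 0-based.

Step 1: u_0 = a_0 = (1, -4, 2).
Step 2: u_1 = a_1 − (-4/21)·u_0 = (46/21, 26/21, 29/21).

u_1 = (46/21, 26/21, 29/21)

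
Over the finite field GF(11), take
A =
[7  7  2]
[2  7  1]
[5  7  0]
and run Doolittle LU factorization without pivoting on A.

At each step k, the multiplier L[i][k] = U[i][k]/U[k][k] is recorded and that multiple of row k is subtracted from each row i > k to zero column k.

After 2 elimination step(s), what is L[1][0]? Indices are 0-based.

[col 0] pivot 7
  R1 -= 5*R0 → (0, 5, 2)  (L[1][0] := 5)
  R2 -= 7*R0 → (0, 2, 8)  (L[2][0] := 7)
[col 1] pivot 5
  R2 -= 7*R1 → (0, 0, 5)  (L[2][1] := 7)

L[1][0] = 5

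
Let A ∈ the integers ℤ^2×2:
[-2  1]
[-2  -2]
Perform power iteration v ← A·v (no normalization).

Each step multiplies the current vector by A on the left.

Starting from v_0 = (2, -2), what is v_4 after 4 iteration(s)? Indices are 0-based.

v_0 = (2, -2).
v_1 = A·v_0 = (-6, 0).
v_2 = A·v_1 = (12, 12).
v_3 = A·v_2 = (-12, -48).
v_4 = A·v_3 = (-24, 120).

v_4 = (-24, 120)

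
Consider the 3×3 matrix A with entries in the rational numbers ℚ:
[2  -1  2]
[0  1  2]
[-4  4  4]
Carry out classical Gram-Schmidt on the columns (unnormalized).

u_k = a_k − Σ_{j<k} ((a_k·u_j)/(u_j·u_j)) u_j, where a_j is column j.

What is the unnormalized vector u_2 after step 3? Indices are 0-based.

Step 1: u_0 = a_0 = (2, 0, -4).
Step 2: u_1 = a_1 − (-9/10)·u_0 = (4/5, 1, 2/5).
Step 3: u_2 = a_2 − (-3/5)·u_0 − (26/9)·u_1 = (8/9, -8/9, 4/9).

u_2 = (8/9, -8/9, 4/9)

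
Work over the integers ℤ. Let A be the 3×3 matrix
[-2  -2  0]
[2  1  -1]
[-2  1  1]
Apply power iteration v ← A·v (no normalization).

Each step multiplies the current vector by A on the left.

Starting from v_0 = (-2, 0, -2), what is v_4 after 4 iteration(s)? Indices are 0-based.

v_4 = (-8, 0, 8)

v_0 = (-2, 0, -2).
v_1 = A·v_0 = (4, -2, 2).
v_2 = A·v_1 = (-4, 4, -8).
v_3 = A·v_2 = (0, 4, 4).
v_4 = A·v_3 = (-8, 0, 8).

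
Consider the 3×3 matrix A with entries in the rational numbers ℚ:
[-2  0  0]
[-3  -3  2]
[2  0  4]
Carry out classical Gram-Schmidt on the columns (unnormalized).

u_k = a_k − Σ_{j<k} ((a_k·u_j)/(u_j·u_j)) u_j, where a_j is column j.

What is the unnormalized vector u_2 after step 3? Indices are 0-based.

Step 1: u_0 = a_0 = (-2, -3, 2).
Step 2: u_1 = a_1 − (9/17)·u_0 = (18/17, -24/17, -18/17).
Step 3: u_2 = a_2 − (2/17)·u_0 − (-5/3)·u_1 = (2, 0, 2).

u_2 = (2, 0, 2)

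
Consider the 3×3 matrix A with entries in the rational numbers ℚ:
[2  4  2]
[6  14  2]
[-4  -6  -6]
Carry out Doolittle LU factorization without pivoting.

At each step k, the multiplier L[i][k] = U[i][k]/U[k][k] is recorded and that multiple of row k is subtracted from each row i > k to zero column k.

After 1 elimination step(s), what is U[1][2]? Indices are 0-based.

U[1][2] = -4

Step 1: pivot at (0,0) is 2.
  row1 ← row1 − (3)·row0  ⇒  L[1][0]=3, U row1=(0, 2, -4)
  row2 ← row2 − (-2)·row0  ⇒  L[2][0]=-2, U row2=(0, 2, -2)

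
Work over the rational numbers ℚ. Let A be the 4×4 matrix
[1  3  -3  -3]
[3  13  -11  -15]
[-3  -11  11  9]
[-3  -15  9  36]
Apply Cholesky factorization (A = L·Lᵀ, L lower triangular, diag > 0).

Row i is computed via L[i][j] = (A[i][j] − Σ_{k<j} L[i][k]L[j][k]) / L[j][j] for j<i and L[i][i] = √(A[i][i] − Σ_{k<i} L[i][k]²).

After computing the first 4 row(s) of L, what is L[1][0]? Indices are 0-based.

L[1][0] = 3

Step 1: L[0][0] = √(1) = 1.
  L[1][0] = (3) / L[0][0] = 3.
Step 2: L[1][1] = √(4) = 2.
  L[2][0] = (-3) / L[0][0] = -3.
  L[2][1] = (-2) / L[1][1] = -1.
Step 3: L[2][2] = √(1) = 1.
  L[3][0] = (-3) / L[0][0] = -3.
  L[3][1] = (-6) / L[1][1] = -3.
  L[3][2] = (-3) / L[2][2] = -3.
Step 4: L[3][3] = √(9) = 3.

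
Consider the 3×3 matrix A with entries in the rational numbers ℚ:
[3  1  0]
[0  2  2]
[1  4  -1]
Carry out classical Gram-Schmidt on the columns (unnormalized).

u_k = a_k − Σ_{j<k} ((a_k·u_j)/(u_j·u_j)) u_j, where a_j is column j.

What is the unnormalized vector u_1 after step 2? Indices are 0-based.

Step 1: u_0 = a_0 = (3, 0, 1).
Step 2: u_1 = a_1 − (7/10)·u_0 = (-11/10, 2, 33/10).

u_1 = (-11/10, 2, 33/10)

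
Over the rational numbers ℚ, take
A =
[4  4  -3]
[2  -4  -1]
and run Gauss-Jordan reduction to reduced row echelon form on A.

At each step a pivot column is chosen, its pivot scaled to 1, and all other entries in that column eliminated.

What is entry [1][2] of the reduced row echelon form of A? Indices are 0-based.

step 1: normalize row 0 (÷4) = (1, 1, -3/4)
  row 1: subtract 2×row0 = (0, -6, 1/2)
step 2: normalize row 1 (÷-6) = (0, 1, -1/12)
  row 0: subtract 1×row1 = (1, 0, -2/3)

M[1][2] = -1/12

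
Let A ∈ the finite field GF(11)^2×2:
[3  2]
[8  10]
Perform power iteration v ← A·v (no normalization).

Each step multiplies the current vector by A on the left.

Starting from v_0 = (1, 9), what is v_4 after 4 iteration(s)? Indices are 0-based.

v_4 = (1, 10)

v_0 = (1, 9).
v_1 = A·v_0 = (10, 10).
v_2 = A·v_1 = (6, 4).
v_3 = A·v_2 = (4, 0).
v_4 = A·v_3 = (1, 10).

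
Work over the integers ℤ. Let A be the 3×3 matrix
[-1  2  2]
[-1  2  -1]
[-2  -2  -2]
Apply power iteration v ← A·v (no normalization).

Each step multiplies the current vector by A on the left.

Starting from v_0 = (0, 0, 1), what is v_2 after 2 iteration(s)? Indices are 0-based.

v_2 = (-8, -2, 2)

v_0 = (0, 0, 1).
v_1 = A·v_0 = (2, -1, -2).
v_2 = A·v_1 = (-8, -2, 2).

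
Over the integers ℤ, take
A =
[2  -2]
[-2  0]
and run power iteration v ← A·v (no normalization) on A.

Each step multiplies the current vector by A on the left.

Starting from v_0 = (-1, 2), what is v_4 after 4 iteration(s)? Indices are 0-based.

v_0 = (-1, 2).
v_1 = A·v_0 = (-6, 2).
v_2 = A·v_1 = (-16, 12).
v_3 = A·v_2 = (-56, 32).
v_4 = A·v_3 = (-176, 112).

v_4 = (-176, 112)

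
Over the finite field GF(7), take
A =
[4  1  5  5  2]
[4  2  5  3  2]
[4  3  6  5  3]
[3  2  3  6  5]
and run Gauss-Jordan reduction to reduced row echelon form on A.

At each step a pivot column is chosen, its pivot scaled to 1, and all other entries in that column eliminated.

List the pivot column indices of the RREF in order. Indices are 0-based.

pivot columns: 0, 1, 2, 3

[1] R0 /= 4  ⇒  (1, 2, 3, 3, 4)
     R1 -= 4·R0  ⇒  (0, 1, 0, 5, 0)
     R2 -= 4·R0  ⇒  (0, 2, 1, 0, 1)
     R3 -= 3·R0  ⇒  (0, 3, 1, 4, 0)
[2] R1 /= 1  ⇒  (0, 1, 0, 5, 0)
     R0 -= 2·R1  ⇒  (1, 0, 3, 0, 4)
     R2 -= 2·R1  ⇒  (0, 0, 1, 4, 1)
     R3 -= 3·R1  ⇒  (0, 0, 1, 3, 0)
[3] R2 /= 1  ⇒  (0, 0, 1, 4, 1)
     R0 -= 3·R2  ⇒  (1, 0, 0, 2, 1)
     R3 -= 1·R2  ⇒  (0, 0, 0, 6, 6)
[4] R3 /= 6  ⇒  (0, 0, 0, 1, 1)
     R0 -= 2·R3  ⇒  (1, 0, 0, 0, 6)
     R1 -= 5·R3  ⇒  (0, 1, 0, 0, 2)
     R2 -= 4·R3  ⇒  (0, 0, 1, 0, 4)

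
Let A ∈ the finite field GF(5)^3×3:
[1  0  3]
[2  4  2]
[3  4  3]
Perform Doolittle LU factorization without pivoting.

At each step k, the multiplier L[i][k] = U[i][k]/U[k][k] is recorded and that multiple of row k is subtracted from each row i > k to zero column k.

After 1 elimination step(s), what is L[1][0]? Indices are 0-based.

L[1][0] = 2

[col 0] pivot 1
  R1 -= 2*R0 → (0, 4, 1)  (L[1][0] := 2)
  R2 -= 3*R0 → (0, 4, 4)  (L[2][0] := 3)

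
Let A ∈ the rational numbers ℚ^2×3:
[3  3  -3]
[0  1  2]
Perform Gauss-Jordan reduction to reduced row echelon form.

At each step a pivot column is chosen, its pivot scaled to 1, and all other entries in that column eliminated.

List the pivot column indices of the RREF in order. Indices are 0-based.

step 1: normalize row 0 (÷3) = (1, 1, -1)
step 2: normalize row 1 (÷1) = (0, 1, 2)
  row 0: subtract 1×row1 = (1, 0, -3)

pivot columns: 0, 1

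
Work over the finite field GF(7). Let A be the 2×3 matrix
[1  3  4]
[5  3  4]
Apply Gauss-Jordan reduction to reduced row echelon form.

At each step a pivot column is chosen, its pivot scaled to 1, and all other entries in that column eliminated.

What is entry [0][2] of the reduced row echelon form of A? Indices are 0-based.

pivot(0,0)=1: scale R0 → (1, 3, 4)
  clear (1,0): R1 −= (5)R0 → (0, 2, 5)
pivot(1,1)=2: scale R1 → (0, 1, 6)
  clear (0,1): R0 −= (3)R1 → (1, 0, 0)

M[0][2] = 0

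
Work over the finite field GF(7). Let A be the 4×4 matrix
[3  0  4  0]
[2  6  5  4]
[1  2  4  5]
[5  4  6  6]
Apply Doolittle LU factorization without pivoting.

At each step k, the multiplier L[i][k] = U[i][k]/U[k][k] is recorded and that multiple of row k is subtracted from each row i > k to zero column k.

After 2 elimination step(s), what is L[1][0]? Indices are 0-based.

[col 0] pivot 3
  R1 -= 3*R0 → (0, 6, 0, 4)  (L[1][0] := 3)
  R2 -= 5*R0 → (0, 2, 5, 5)  (L[2][0] := 5)
  R3 -= 4*R0 → (0, 4, 4, 6)  (L[3][0] := 4)
[col 1] pivot 6
  R2 -= 5*R1 → (0, 0, 5, 6)  (L[2][1] := 5)
  R3 -= 3*R1 → (0, 0, 4, 1)  (L[3][1] := 3)

L[1][0] = 3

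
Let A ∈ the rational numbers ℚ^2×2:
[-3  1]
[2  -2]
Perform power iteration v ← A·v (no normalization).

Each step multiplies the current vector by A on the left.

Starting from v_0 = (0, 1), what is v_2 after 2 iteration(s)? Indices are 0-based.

v_0 = (0, 1).
v_1 = A·v_0 = (1, -2).
v_2 = A·v_1 = (-5, 6).

v_2 = (-5, 6)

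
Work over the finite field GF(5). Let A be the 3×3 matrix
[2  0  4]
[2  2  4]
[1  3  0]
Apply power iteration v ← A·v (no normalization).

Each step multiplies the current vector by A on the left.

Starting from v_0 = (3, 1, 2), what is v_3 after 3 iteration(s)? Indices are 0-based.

v_3 = (2, 0, 4)

v_0 = (3, 1, 2).
v_1 = A·v_0 = (4, 1, 1).
v_2 = A·v_1 = (2, 4, 2).
v_3 = A·v_2 = (2, 0, 4).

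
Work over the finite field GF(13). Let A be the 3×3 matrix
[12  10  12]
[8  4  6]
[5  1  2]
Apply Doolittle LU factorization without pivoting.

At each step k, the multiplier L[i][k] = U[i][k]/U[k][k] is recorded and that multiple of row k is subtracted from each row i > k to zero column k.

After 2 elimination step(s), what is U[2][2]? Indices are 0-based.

U[2][2] = 1

[col 0] pivot 12
  R1 -= 5*R0 → (0, 6, 11)  (L[1][0] := 5)
  R2 -= 8*R0 → (0, 12, 10)  (L[2][0] := 8)
[col 1] pivot 6
  R2 -= 2*R1 → (0, 0, 1)  (L[2][1] := 2)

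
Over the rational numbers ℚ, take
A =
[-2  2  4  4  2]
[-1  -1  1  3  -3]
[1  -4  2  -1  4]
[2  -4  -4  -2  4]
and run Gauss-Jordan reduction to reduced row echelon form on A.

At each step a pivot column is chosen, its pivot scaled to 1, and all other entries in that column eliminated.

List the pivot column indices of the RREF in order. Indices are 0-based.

step 1: normalize row 0 (÷-2) = (1, -1, -2, -2, -1)
  row 1: subtract -1×row0 = (0, -2, -1, 1, -4)
  row 2: subtract 1×row0 = (0, -3, 4, 1, 5)
  row 3: subtract 2×row0 = (0, -2, 0, 2, 6)
step 2: normalize row 1 (÷-2) = (0, 1, 1/2, -1/2, 2)
  row 0: subtract -1×row1 = (1, 0, -3/2, -5/2, 1)
  row 2: subtract -3×row1 = (0, 0, 11/2, -1/2, 11)
  row 3: subtract -2×row1 = (0, 0, 1, 1, 10)
step 3: normalize row 2 (÷11/2) = (0, 0, 1, -1/11, 2)
  row 0: subtract -3/2×row2 = (1, 0, 0, -29/11, 4)
  row 1: subtract 1/2×row2 = (0, 1, 0, -5/11, 1)
  row 3: subtract 1×row2 = (0, 0, 0, 12/11, 8)
step 4: normalize row 3 (÷12/11) = (0, 0, 0, 1, 22/3)
  row 0: subtract -29/11×row3 = (1, 0, 0, 0, 70/3)
  row 1: subtract -5/11×row3 = (0, 1, 0, 0, 13/3)
  row 2: subtract -1/11×row3 = (0, 0, 1, 0, 8/3)

pivot columns: 0, 1, 2, 3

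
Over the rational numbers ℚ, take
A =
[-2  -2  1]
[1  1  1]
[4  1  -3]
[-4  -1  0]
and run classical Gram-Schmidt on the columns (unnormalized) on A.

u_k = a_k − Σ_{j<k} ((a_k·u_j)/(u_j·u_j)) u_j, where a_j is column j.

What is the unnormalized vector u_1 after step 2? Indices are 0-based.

u_1 = (-48/37, 24/37, -15/37, 15/37)

Step 1: u_0 = a_0 = (-2, 1, 4, -4).
Step 2: u_1 = a_1 − (13/37)·u_0 = (-48/37, 24/37, -15/37, 15/37).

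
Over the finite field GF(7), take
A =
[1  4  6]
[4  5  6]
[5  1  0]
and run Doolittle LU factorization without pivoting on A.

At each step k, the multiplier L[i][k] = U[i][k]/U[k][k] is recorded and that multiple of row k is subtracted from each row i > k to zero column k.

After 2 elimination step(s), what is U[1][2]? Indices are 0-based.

Step 1: pivot at (0,0) is 1.
  row1 ← row1 − (4)·row0  ⇒  L[1][0]=4, U row1=(0, 3, 3)
  row2 ← row2 − (5)·row0  ⇒  L[2][0]=5, U row2=(0, 2, 5)
Step 2: pivot at (1,1) is 3.
  row2 ← row2 − (3)·row1  ⇒  L[2][1]=3, U row2=(0, 0, 3)

U[1][2] = 3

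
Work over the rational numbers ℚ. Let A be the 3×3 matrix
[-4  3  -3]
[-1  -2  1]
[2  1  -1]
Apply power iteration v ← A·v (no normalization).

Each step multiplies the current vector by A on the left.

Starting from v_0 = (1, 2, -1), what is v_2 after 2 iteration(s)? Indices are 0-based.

v_0 = (1, 2, -1).
v_1 = A·v_0 = (5, -6, 5).
v_2 = A·v_1 = (-53, 12, -1).

v_2 = (-53, 12, -1)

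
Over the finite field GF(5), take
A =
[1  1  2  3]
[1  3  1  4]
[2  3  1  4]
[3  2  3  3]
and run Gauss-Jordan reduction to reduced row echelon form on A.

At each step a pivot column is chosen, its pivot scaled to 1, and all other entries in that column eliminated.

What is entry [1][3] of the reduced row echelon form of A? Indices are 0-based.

step 1: normalize row 0 (÷1) = (1, 1, 2, 3)
  row 1: subtract 1×row0 = (0, 2, 4, 1)
  row 2: subtract 2×row0 = (0, 1, 2, 3)
  row 3: subtract 3×row0 = (0, 4, 2, 4)
step 2: normalize row 1 (÷2) = (0, 1, 2, 3)
  row 0: subtract 1×row1 = (1, 0, 0, 0)
  row 2: subtract 1×row1 = (0, 0, 0, 0)
  row 3: subtract 4×row1 = (0, 0, 4, 2)
step 3: exchange rows 2,3
step 3: normalize row 2 (÷4) = (0, 0, 1, 3)
  row 1: subtract 2×row2 = (0, 1, 0, 2)
skip col 3 (zero from row 3)

M[1][3] = 2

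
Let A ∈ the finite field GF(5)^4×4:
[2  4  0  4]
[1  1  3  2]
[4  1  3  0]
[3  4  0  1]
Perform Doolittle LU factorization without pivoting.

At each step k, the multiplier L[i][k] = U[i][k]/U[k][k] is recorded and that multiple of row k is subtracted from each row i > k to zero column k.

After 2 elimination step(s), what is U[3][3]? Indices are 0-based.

k=0: U[0][0]=2
  eliminate (1,0): mult=3, new row 1: (0, 4, 3, 0); set L[1][0]=3
  eliminate (2,0): mult=2, new row 2: (0, 3, 3, 2); set L[2][0]=2
  eliminate (3,0): mult=4, new row 3: (0, 3, 0, 0); set L[3][0]=4
k=1: U[1][1]=4
  eliminate (2,1): mult=2, new row 2: (0, 0, 2, 2); set L[2][1]=2
  eliminate (3,1): mult=2, new row 3: (0, 0, 4, 0); set L[3][1]=2

U[3][3] = 0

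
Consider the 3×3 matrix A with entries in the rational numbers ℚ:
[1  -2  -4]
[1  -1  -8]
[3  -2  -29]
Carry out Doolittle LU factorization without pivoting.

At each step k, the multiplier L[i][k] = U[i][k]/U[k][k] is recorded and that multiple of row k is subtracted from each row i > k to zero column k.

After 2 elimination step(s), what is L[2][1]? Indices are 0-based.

L[2][1] = 4

Step 1: pivot at (0,0) is 1.
  row1 ← row1 − (1)·row0  ⇒  L[1][0]=1, U row1=(0, 1, -4)
  row2 ← row2 − (3)·row0  ⇒  L[2][0]=3, U row2=(0, 4, -17)
Step 2: pivot at (1,1) is 1.
  row2 ← row2 − (4)·row1  ⇒  L[2][1]=4, U row2=(0, 0, -1)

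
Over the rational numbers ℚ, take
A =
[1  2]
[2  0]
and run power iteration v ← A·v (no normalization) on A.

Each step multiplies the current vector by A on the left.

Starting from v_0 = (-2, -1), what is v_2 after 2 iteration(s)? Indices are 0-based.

v_2 = (-12, -8)

v_0 = (-2, -1).
v_1 = A·v_0 = (-4, -4).
v_2 = A·v_1 = (-12, -8).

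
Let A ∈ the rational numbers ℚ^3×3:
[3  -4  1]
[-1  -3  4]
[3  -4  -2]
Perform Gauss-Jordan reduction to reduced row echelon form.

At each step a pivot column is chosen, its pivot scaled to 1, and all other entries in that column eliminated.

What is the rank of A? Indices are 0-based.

rank = 3

[1] R0 /= 3  ⇒  (1, -4/3, 1/3)
     R1 -= -1·R0  ⇒  (0, -13/3, 13/3)
     R2 -= 3·R0  ⇒  (0, 0, -3)
[2] R1 /= -13/3  ⇒  (0, 1, -1)
     R0 -= -4/3·R1  ⇒  (1, 0, -1)
[3] R2 /= -3  ⇒  (0, 0, 1)
     R0 -= -1·R2  ⇒  (1, 0, 0)
     R1 -= -1·R2  ⇒  (0, 1, 0)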